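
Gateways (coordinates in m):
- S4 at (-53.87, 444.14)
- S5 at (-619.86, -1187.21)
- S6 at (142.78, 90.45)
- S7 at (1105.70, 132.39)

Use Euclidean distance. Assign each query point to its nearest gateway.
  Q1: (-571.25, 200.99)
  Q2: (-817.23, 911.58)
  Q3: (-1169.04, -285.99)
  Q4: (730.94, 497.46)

Q1 at (-571.25, 200.99):
  S4: √((517.38)² + (243.15)²) = √(267682.0644 + 59121.9225) = 571.67 m
  S5: √((-48.61)² + (-1388.20)²) = √(2362.9321 + 1927099.2400) = 1389.05 m
  S6: √((714.03)² + (-110.54)²) = √(509838.8409 + 12219.0916) = 722.54 m
  S7: √((1676.95)² + (-68.60)²) = √(2812161.3025 + 4705.9600) = 1678.35 m
  → nearest: S4 (571.67 m)
Q2 at (-817.23, 911.58):
  S4: √((763.36)² + (-467.44)²) = √(582718.4896 + 218500.1536) = 895.11 m
  S5: √((197.37)² + (-2098.79)²) = √(38954.9169 + 4404919.4641) = 2108.05 m
  S6: √((960.01)² + (-821.13)²) = √(921619.2001 + 674254.4769) = 1263.28 m
  S7: √((1922.93)² + (-779.19)²) = √(3697659.7849 + 607137.0561) = 2074.80 m
  → nearest: S4 (895.11 m)
Q3 at (-1169.04, -285.99):
  S4: √((1115.17)² + (730.13)²) = √(1243604.1289 + 533089.8169) = 1332.93 m
  S5: √((549.18)² + (-901.22)²) = √(301598.6724 + 812197.4884) = 1055.37 m
  S6: √((1311.82)² + (376.44)²) = √(1720871.7124 + 141707.0736) = 1364.76 m
  S7: √((2274.74)² + (418.38)²) = √(5174442.0676 + 175041.8244) = 2312.90 m
  → nearest: S5 (1055.37 m)
Q4 at (730.94, 497.46):
  S4: √((-784.81)² + (-53.32)²) = √(615926.7361 + 2843.0224) = 786.62 m
  S5: √((-1350.80)² + (-1684.67)²) = √(1824660.6400 + 2838113.0089) = 2159.35 m
  S6: √((-588.16)² + (-407.01)²) = √(345932.1856 + 165657.1401) = 715.25 m
  S7: √((374.76)² + (-365.07)²) = √(140445.0576 + 133276.1049) = 523.18 m
  → nearest: S7 (523.18 m)

Q1→S4; Q2→S4; Q3→S5; Q4→S7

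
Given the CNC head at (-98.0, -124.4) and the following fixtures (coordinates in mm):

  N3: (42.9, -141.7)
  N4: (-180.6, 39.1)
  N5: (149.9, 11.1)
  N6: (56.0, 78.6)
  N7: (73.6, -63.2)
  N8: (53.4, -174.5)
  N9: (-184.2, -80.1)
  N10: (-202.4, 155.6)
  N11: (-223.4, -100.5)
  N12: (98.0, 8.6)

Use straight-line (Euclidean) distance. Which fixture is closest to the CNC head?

Distances from (-98.0, -124.4):
N3: √((140.9)² + (-17.3)²) = √(19852.810 + 299.290) = 142.0 mm
N4: √((-82.6)² + (163.5)²) = √(6822.760 + 26732.250) = 183.2 mm
N5: √((247.9)² + (135.5)²) = √(61454.410 + 18360.250) = 282.5 mm
N6: √((154.0)² + (203.0)²) = √(23716.000 + 41209.000) = 254.8 mm
N7: √((171.6)² + (61.2)²) = √(29446.560 + 3745.440) = 182.2 mm
N8: √((151.4)² + (-50.1)²) = √(22921.960 + 2510.010) = 159.5 mm
N9: √((-86.2)² + (44.3)²) = √(7430.440 + 1962.490) = 96.9 mm
N10: √((-104.4)² + (280.0)²) = √(10899.360 + 78400.000) = 298.8 mm
N11: √((-125.4)² + (23.9)²) = √(15725.160 + 571.210) = 127.7 mm
N12: √((196.0)² + (133.0)²) = √(38416.000 + 17689.000) = 236.9 mm
Minimum: N9 at 96.9 mm.

N9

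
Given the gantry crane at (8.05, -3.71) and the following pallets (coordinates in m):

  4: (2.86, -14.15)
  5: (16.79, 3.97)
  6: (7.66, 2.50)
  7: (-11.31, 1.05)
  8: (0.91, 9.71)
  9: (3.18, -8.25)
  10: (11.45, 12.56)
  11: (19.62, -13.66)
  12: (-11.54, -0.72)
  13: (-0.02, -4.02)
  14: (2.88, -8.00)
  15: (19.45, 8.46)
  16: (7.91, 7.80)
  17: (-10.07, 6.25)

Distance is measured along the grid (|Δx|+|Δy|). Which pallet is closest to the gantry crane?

Distances from (8.05, -3.71):
4: |-5.19| + |-10.44| = 5.19 + 10.44 = 15.63 m
5: |8.74| + |7.68| = 8.74 + 7.68 = 16.42 m
6: |-0.39| + |6.21| = 0.39 + 6.21 = 6.60 m
7: |-19.36| + |4.76| = 19.36 + 4.76 = 24.12 m
8: |-7.14| + |13.42| = 7.14 + 13.42 = 20.56 m
9: |-4.87| + |-4.54| = 4.87 + 4.54 = 9.41 m
10: |3.40| + |16.27| = 3.40 + 16.27 = 19.67 m
11: |11.57| + |-9.95| = 11.57 + 9.95 = 21.52 m
12: |-19.59| + |2.99| = 19.59 + 2.99 = 22.58 m
13: |-8.07| + |-0.31| = 8.07 + 0.31 = 8.38 m
14: |-5.17| + |-4.29| = 5.17 + 4.29 = 9.46 m
15: |11.40| + |12.17| = 11.40 + 12.17 = 23.57 m
16: |-0.14| + |11.51| = 0.14 + 11.51 = 11.65 m
17: |-18.12| + |9.96| = 18.12 + 9.96 = 28.08 m
Minimum: 6 at 6.60 m.

6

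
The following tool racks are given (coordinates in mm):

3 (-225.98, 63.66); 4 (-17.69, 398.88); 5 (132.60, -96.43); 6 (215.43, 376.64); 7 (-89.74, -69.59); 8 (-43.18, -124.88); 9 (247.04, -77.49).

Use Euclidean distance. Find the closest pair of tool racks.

Pairwise distances:
3–4: 394.66 mm
3–5: 392.69 mm
3–6: 541.11 mm
3–7: 190.57 mm
3–8: 262.61 mm
3–9: 493.63 mm
4–5: 517.61 mm
4–6: 234.18 mm
4–7: 473.98 mm
4–8: 524.38 mm
4–9: 544.99 mm
5–6: 480.27 mm
5–7: 223.95 mm
5–8: 178.07 mm
5–9: 116.00 mm
6–7: 540.60 mm
6–8: 564.27 mm
6–9: 455.23 mm
7–8: 72.28 mm
7–9: 336.87 mm
8–9: 294.06 mm
Closest pair: 7–8 at 72.28 mm.

7 and 8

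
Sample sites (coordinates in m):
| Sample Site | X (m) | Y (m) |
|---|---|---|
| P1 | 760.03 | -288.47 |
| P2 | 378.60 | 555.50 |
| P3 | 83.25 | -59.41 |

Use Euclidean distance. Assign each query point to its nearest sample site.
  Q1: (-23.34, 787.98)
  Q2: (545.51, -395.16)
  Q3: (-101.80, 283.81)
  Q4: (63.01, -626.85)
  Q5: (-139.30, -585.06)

Q1 at (-23.34, 787.98):
  P1: √((783.37)² + (-1076.45)²) = √(613668.5569 + 1158744.6025) = 1331.32 m
  P2: √((401.94)² + (-232.48)²) = √(161555.7636 + 54046.9504) = 464.33 m
  P3: √((106.59)² + (-847.39)²) = √(11361.4281 + 718069.8121) = 854.07 m
  → nearest: P2 (464.33 m)
Q2 at (545.51, -395.16):
  P1: √((214.52)² + (106.69)²) = √(46018.8304 + 11382.7561) = 239.59 m
  P2: √((-166.91)² + (950.66)²) = √(27858.9481 + 903754.4356) = 965.20 m
  P3: √((-462.26)² + (335.75)²) = √(213684.3076 + 112728.0625) = 571.33 m
  → nearest: P1 (239.59 m)
Q3 at (-101.80, 283.81):
  P1: √((861.83)² + (-572.28)²) = √(742750.9489 + 327504.3984) = 1034.53 m
  P2: √((480.40)² + (271.69)²) = √(230784.1600 + 73815.4561) = 551.91 m
  P3: √((185.05)² + (-343.22)²) = √(34243.5025 + 117799.9684) = 389.93 m
  → nearest: P3 (389.93 m)
Q4 at (63.01, -626.85):
  P1: √((697.02)² + (338.38)²) = √(485836.8804 + 114501.0244) = 774.81 m
  P2: √((315.59)² + (1182.35)²) = √(99597.0481 + 1397951.5225) = 1223.74 m
  P3: √((20.24)² + (567.44)²) = √(409.6576 + 321988.1536) = 567.80 m
  → nearest: P3 (567.80 m)
Q5 at (-139.30, -585.06):
  P1: √((899.33)² + (296.59)²) = √(808794.4489 + 87965.6281) = 946.97 m
  P2: √((517.90)² + (1140.56)²) = √(268220.4100 + 1300877.1136) = 1252.64 m
  P3: √((222.55)² + (525.65)²) = √(49528.5025 + 276307.9225) = 570.82 m
  → nearest: P3 (570.82 m)

Q1→P2; Q2→P1; Q3→P3; Q4→P3; Q5→P3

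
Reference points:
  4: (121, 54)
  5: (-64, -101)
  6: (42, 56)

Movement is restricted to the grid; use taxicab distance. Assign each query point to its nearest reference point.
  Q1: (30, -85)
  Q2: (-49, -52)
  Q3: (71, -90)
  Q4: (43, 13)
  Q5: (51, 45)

Q1 at (30, -85):
  4: |91| + |139| = 91 + 139 = 230
  5: |-94| + |-16| = 94 + 16 = 110
  6: |12| + |141| = 12 + 141 = 153
  → nearest: 5 (110)
Q2 at (-49, -52):
  4: |170| + |106| = 170 + 106 = 276
  5: |-15| + |-49| = 15 + 49 = 64
  6: |91| + |108| = 91 + 108 = 199
  → nearest: 5 (64)
Q3 at (71, -90):
  4: |50| + |144| = 50 + 144 = 194
  5: |-135| + |-11| = 135 + 11 = 146
  6: |-29| + |146| = 29 + 146 = 175
  → nearest: 5 (146)
Q4 at (43, 13):
  4: |78| + |41| = 78 + 41 = 119
  5: |-107| + |-114| = 107 + 114 = 221
  6: |-1| + |43| = 1 + 43 = 44
  → nearest: 6 (44)
Q5 at (51, 45):
  4: |70| + |9| = 70 + 9 = 79
  5: |-115| + |-146| = 115 + 146 = 261
  6: |-9| + |11| = 9 + 11 = 20
  → nearest: 6 (20)

Q1→5; Q2→5; Q3→5; Q4→6; Q5→6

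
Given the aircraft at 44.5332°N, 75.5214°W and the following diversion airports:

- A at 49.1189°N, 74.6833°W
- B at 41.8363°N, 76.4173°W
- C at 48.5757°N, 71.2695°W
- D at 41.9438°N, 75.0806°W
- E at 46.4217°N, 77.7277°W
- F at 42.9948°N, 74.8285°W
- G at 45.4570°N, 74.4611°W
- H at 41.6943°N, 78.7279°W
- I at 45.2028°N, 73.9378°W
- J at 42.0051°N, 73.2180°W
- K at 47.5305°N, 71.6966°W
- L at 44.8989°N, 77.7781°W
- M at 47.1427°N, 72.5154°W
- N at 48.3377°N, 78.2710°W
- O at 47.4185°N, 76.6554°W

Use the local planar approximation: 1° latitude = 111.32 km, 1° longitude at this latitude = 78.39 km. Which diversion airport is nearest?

G

Distances from 44.5332°N, 75.5214°W:
A: 514.6905 km
B: 308.3238 km
C: 560.0028 km
D: 290.3157 km
E: 272.2280 km
F: 179.6620 km
G: 132.2269 km
H: 403.7985 km
I: 144.7983 km
J: 334.3725 km
K: 448.5803 km
L: 181.5264 km
M: 374.0462 km
N: 475.2100 km
O: 333.2660 km
Minimum: G at 132.2269 km.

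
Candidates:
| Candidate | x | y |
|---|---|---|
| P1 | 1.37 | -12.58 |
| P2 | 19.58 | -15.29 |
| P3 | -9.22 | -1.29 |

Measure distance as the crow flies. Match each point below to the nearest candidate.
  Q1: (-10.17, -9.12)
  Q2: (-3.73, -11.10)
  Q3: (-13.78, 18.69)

Q1→P3; Q2→P1; Q3→P3

Q1 at (-10.17, -9.12):
  P1: √((11.54)² + (-3.46)²) = √(133.1716 + 11.9716) = 12.05
  P2: √((29.75)² + (-6.17)²) = √(885.0625 + 38.0689) = 30.38
  P3: √((0.95)² + (7.83)²) = √(0.9025 + 61.3089) = 7.89
  → nearest: P3 (7.89)
Q2 at (-3.73, -11.10):
  P1: √((5.10)² + (-1.48)²) = √(26.0100 + 2.1904) = 5.31
  P2: √((23.31)² + (-4.19)²) = √(543.3561 + 17.5561) = 23.68
  P3: √((-5.49)² + (9.81)²) = √(30.1401 + 96.2361) = 11.24
  → nearest: P1 (5.31)
Q3 at (-13.78, 18.69):
  P1: √((15.15)² + (-31.27)²) = √(229.5225 + 977.8129) = 34.75
  P2: √((33.36)² + (-33.98)²) = √(1112.8896 + 1154.6404) = 47.62
  P3: √((4.56)² + (-19.98)²) = √(20.7936 + 399.2004) = 20.49
  → nearest: P3 (20.49)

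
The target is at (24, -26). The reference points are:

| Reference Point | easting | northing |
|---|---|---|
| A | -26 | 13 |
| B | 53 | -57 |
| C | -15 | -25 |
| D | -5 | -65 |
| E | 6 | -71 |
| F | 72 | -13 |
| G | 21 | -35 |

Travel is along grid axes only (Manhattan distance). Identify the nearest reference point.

Distances from (24, -26):
A: |-50| + |39| = 50 + 39 = 89
B: |29| + |-31| = 29 + 31 = 60
C: |-39| + |1| = 39 + 1 = 40
D: |-29| + |-39| = 29 + 39 = 68
E: |-18| + |-45| = 18 + 45 = 63
F: |48| + |13| = 48 + 13 = 61
G: |-3| + |-9| = 3 + 9 = 12
Minimum: G at 12.

G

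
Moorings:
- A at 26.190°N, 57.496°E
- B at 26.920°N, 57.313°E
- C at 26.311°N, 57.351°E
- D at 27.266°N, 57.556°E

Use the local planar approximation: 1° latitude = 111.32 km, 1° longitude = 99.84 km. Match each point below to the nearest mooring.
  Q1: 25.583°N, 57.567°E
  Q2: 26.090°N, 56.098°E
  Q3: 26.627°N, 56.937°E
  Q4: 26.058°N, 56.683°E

Q1→A; Q2→C; Q3→B; Q4→C

Q1 at 25.583°N, 57.567°E:
  A: √((0.607·111.32)² + (-0.071·99.84)²) = √(4565.87248 + 50.24882) = 67.942 km
  B: √((1.337·111.32)² + (-0.254·99.84)²) = √(22151.80960 + 643.09714) = 150.980 km
  C: √((0.728·111.32)² + (-0.216·99.84)²) = √(6567.63720 + 465.06820) = 83.861 km
  D: √((1.683·111.32)² + (-0.011·99.84)²) = √(35100.60703 + 1.20613) = 187.355 km
  → nearest: A (67.942 km)
Q2 at 26.090°N, 56.098°E:
  A: √((0.100·111.32)² + (1.398·99.84)²) = √(123.92142 + 19481.54910) = 140.020 km
  B: √((0.830·111.32)² + (1.215·99.84)²) = √(8536.94690 + 14715.04859) = 152.486 km
  C: √((0.221·111.32)² + (1.253·99.84)²) = √(605.24463 + 15649.88990) = 127.496 km
  D: √((1.176·111.32)² + (1.458·99.84)²) = √(17138.03553 + 21189.66997) = 195.775 km
  → nearest: C (127.496 km)
Q3 at 26.627°N, 56.937°E:
  A: √((-0.437·111.32)² + (0.559·99.84)²) = √(2366.51504 + 3114.81861) = 74.036 km
  B: √((0.293·111.32)² + (0.376·99.84)²) = √(1063.85303 + 1409.23959) = 49.730 km
  C: √((-0.316·111.32)² + (0.414·99.84)²) = √(1237.42977 + 1708.47972) = 54.276 km
  D: √((0.639·111.32)² + (0.619·99.84)²) = √(5059.97198 + 3819.35866) = 94.230 km
  → nearest: B (49.730 km)
Q4 at 26.058°N, 56.683°E:
  A: √((0.132·111.32)² + (0.813·99.84)²) = √(215.92069 + 6588.55591) = 82.489 km
  B: √((0.862·111.32)² + (0.630·99.84)²) = √(9207.90706 + 3956.30936) = 114.735 km
  C: √((0.253·111.32)² + (0.668·99.84)²) = √(793.20864 + 4447.97226) = 72.396 km
  D: √((1.208·111.32)² + (0.873·99.84)²) = √(18083.40729 + 7596.92138) = 160.251 km
  → nearest: C (72.396 km)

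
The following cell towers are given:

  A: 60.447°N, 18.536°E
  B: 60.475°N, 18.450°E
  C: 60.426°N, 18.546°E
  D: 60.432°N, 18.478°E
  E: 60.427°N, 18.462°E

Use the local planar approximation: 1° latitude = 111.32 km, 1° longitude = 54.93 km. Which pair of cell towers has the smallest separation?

D and E

Pairwise distances:
A–B: 5.660 km
A–C: 2.401 km
A–D: 3.597 km
A–E: 4.635 km
B–C: 7.587 km
B–D: 5.028 km
B–E: 5.384 km
C–D: 3.794 km
C–E: 4.615 km
D–E: 1.040 km
Closest pair: D–E at 1.040 km.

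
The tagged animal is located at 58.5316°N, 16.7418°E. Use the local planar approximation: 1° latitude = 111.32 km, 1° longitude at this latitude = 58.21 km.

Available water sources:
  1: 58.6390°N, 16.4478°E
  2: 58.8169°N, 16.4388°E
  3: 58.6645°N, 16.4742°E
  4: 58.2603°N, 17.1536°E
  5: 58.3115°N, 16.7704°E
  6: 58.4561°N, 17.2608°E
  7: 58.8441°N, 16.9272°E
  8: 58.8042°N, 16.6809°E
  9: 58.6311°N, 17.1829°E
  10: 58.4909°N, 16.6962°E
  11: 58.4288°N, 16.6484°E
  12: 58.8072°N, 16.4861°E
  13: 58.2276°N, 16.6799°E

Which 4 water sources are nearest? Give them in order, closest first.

10, 11, 1, 3

Distances from 58.5316°N, 16.7418°E:
1: √((0.1074·111.32)² + (-0.2940·58.21)²) = √(142.940388 + 292.880097) = 20.8763 km
2: √((0.2853·111.32)² + (-0.3030·58.21)²) = √(1008.671938 + 311.085992) = 36.3285 km
3: √((0.1329·111.32)² + (-0.2676·58.21)²) = √(218.875100 + 242.642804) = 21.4830 km
4: √((-0.2713·111.32)² + (0.4118·58.21)²) = √(912.107408 + 574.602992) = 38.5579 km
5: √((-0.2201·111.32)² + (0.0286·58.21)²) = √(600.325070 + 2.771579) = 24.5580 km
6: √((-0.0755·111.32)² + (0.5190·58.21)²) = √(70.638310 + 912.703917) = 31.3583 km
7: √((0.3125·111.32)² + (0.1854·58.21)²) = √(1210.170156 + 116.470156) = 36.4231 km
8: √((0.2726·111.32)² + (-0.0609·58.21)²) = √(920.869520 + 12.566947) = 30.5522 km
9: √((0.0995·111.32)² + (0.4411·58.21)²) = √(122.685308 + 659.279109) = 27.9636 km
10: √((-0.0407·111.32)² + (-0.0456·58.21)²) = √(20.527460 + 7.045712) = 5.2510 km
11: √((-0.1028·111.32)² + (-0.0934·58.21)²) = √(130.958178 + 29.558946) = 12.6695 km
12: √((0.2756·111.32)² + (-0.2557·58.21)²) = √(941.249637 + 221.542297) = 34.0997 km
13: √((-0.3040·111.32)² + (-0.0619·58.21)²) = √(1145.232232 + 12.983043) = 34.0326 km
Sorted: 10 (5.2510 km) < 11 (12.6695 km) < 1 (20.8763 km) < 3 (21.4830 km) < 5 (24.5580 km) < 9 (27.9636 km) < …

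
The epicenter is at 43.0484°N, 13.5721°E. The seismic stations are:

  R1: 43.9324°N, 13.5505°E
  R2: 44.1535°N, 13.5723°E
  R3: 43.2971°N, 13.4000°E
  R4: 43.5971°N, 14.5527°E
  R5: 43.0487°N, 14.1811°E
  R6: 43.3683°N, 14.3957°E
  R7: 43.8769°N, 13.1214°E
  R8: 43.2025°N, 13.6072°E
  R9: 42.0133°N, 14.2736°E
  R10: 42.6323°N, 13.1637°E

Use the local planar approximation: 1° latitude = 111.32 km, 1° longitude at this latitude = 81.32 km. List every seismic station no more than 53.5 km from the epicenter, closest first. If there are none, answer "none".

R8, R3, R5

Distances from 43.0484°N, 13.5721°E:
R1: 98.4226 km
R2: 123.0197 km
R3: 31.0216 km
R4: 100.4479 km
R5: 49.5239 km
R6: 75.8540 km
R7: 99.2442 km
R8: 17.3903 km
R9: 128.5752 km
R10: 56.9960 km
Threshold 53.5 km: R8 (17.3903 km), R3 (31.0216 km), R5 (49.5239 km) are within range.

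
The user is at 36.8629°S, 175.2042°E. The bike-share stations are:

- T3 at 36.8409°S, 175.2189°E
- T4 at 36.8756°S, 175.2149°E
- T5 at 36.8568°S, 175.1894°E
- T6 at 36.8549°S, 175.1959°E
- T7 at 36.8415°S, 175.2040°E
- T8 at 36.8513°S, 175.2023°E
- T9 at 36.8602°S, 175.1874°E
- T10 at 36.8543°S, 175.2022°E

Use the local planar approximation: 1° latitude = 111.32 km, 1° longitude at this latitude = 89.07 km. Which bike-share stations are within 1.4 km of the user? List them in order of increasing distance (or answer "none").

T10, T6, T8

Distances from 36.8629°S, 175.2042°E:
T3: 2.7771 km
T4: 1.7050 km
T5: 1.4829 km
T6: 1.1574 km
T7: 2.3823 km
T8: 1.3024 km
T9: 1.5263 km
T10: 0.9738 km
Threshold 1.4 km: T10 (0.9738 km), T6 (1.1574 km), T8 (1.3024 km) are within range.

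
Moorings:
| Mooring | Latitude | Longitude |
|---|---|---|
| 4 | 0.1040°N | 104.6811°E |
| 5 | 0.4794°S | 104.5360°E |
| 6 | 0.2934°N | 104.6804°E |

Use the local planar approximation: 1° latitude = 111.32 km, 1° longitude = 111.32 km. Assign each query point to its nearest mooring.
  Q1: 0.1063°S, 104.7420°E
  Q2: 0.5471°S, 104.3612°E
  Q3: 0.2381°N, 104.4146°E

Q1→4; Q2→5; Q3→6

Q1 at 0.1063°S, 104.7420°E:
  4: √((0.2103·111.32)² + (-0.0609·111.32)²) = √(548.056005 + 45.960102) = 24.3724 km
  5: √((-0.3731·111.32)² + (-0.2060·111.32)²) = √(1725.030958 + 525.872955) = 47.4437 km
  6: √((0.3997·111.32)² + (-0.0616·111.32)²) = √(1979.769785 + 47.022728) = 45.0199 km
  → nearest: 4 (24.3724 km)
Q2 at 0.5471°S, 104.3612°E:
  4: √((0.6511·111.32)² + (0.3199·111.32)²) = √(5253.415922 + 1268.162409) = 80.7563 km
  5: √((0.0677·111.32)² + (0.1748·111.32)²) = √(56.796782 + 378.642407) = 20.8672 km
  6: √((0.8405·111.32)² + (0.3192·111.32)²) = √(8754.308175 + 1262.618536) = 100.0846 km
  → nearest: 5 (20.8672 km)
Q3 at 0.2381°N, 104.4146°E:
  4: √((-0.1341·111.32)² + (0.2665·111.32)²) = √(222.845542 + 880.117836) = 33.2109 km
  5: √((-0.7175·111.32)² + (0.1214·111.32)²) = √(6379.552358 + 182.634899) = 81.0073 km
  6: √((0.0553·111.32)² + (0.2658·111.32)²) = √(37.896287 + 875.500399) = 30.2225 km
  → nearest: 6 (30.2225 km)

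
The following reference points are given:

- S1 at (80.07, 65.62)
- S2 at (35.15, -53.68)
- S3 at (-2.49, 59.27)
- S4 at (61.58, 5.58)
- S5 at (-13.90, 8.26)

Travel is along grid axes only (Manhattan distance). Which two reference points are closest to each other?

S3 and S5

Pairwise distances:
S1–S2: 164.22
S1–S3: 88.91
S1–S4: 78.53
S1–S5: 151.33
S2–S3: 150.59
S2–S4: 85.69
S2–S5: 110.99
S3–S4: 117.76
S3–S5: 62.42
S4–S5: 78.16
Closest pair: S3–S5 at 62.42.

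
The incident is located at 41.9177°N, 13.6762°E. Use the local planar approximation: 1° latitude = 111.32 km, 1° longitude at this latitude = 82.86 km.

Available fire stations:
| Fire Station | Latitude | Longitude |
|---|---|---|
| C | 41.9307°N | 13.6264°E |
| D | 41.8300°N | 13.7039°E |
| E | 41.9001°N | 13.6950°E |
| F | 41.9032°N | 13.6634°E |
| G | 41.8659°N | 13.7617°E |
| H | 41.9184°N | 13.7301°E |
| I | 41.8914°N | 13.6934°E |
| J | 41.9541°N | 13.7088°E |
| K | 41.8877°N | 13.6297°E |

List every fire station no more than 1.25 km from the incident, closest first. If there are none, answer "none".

Distances from 41.9177°N, 13.6762°E:
C: √((0.0130·111.32)² + (-0.0498·82.86)²) = √(2.094272 + 17.027408) = 4.3728 km
D: √((-0.0877·111.32)² + (0.0277·82.86)²) = √(95.311561 + 5.268044) = 10.0289 km
E: √((-0.0176·111.32)² + (0.0188·82.86)²) = √(3.838590 + 2.426641) = 2.5030 km
F: √((-0.0145·111.32)² + (-0.0128·82.86)²) = √(2.605448 + 1.124889) = 1.9314 km
G: √((-0.0518·111.32)² + (0.0855·82.86)²) = √(33.251092 + 50.190565) = 9.1346 km
H: √((0.0007·111.32)² + (0.0539·82.86)²) = √(0.006072 + 19.946532) = 4.4668 km
I: √((-0.0263·111.32)² + (0.0172·82.86)²) = √(8.571521 + 2.031172) = 3.2562 km
J: √((0.0364·111.32)² + (0.0326·82.86)²) = √(16.419093 + 7.296676) = 4.8699 km
K: √((-0.0300·111.32)² + (-0.0465·82.86)²) = √(11.152928 + 14.845532) = 5.0989 km
Threshold 1.25 km: none within range.

none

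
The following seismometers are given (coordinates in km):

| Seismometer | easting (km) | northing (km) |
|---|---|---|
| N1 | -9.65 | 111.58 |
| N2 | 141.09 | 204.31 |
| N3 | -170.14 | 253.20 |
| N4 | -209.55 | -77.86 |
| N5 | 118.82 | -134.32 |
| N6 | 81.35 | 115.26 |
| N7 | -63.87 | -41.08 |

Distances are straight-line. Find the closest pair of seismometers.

N1 and N6

Pairwise distances:
N1–N2: 176.98 km
N1–N3: 214.04 km
N1–N4: 275.40 km
N1–N5: 277.44 km
N1–N6: 91.07 km
N1–N7: 162.00 km
N2–N3: 315.05 km
N2–N4: 450.08 km
N2–N5: 339.36 km
N2–N6: 107.23 km
N2–N7: 319.73 km
N3–N4: 333.40 km
N3–N5: 483.39 km
N3–N6: 286.84 km
N3–N7: 312.88 km
N4–N5: 333.19 km
N4–N6: 349.17 km
N4–N7: 150.25 km
N5–N6: 252.38 km
N5–N7: 205.11 km
N6–N7: 213.38 km
Closest pair: N1–N6 at 91.07 km.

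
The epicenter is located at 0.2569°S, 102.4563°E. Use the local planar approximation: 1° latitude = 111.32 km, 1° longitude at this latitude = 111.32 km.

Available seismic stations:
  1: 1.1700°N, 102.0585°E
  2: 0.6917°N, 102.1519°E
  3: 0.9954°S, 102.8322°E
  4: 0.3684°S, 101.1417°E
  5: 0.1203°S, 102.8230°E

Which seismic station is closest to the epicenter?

5

Distances from 0.2569°S, 102.4563°E:
1: √((1.4269·111.32)² + (-0.3978·111.32)²) = √(25230.942348 + 1960.992591) = 164.8998 km
2: √((0.9486·111.32)² + (-0.3044·111.32)²) = √(11150.969706 + 1148.247984) = 110.9018 km
3: √((-0.7385·111.32)² + (0.3759·111.32)²) = √(6758.454504 + 1751.019759) = 92.2468 km
4: √((-0.1115·111.32)² + (-1.3146·111.32)²) = √(154.062212 + 21415.767891) = 146.8667 km
5: √((0.1366·111.32)² + (0.3667·111.32)²) = √(231.231925 + 1666.357633) = 43.5613 km
Minimum: 5 at 43.5613 km.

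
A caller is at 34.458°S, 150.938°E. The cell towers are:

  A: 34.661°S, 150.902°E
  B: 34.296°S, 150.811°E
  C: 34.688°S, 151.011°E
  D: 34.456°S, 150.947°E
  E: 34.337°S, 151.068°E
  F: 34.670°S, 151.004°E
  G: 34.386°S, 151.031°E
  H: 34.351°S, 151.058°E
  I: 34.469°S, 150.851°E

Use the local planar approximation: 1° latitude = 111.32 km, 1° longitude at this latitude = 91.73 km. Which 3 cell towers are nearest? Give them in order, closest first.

Distances from 34.458°S, 150.938°E:
A: √((-0.203·111.32)² + (-0.036·91.73)²) = √(510.66780 + 10.90505) = 22.838 km
B: √((0.162·111.32)² + (-0.127·91.73)²) = √(325.21939 + 135.71574) = 21.469 km
C: √((-0.230·111.32)² + (0.073·91.73)²) = √(655.54433 + 44.84030) = 26.465 km
D: √((0.002·111.32)² + (0.009·91.73)²) = √(0.04957 + 0.68157) = 0.855 km
E: √((0.121·111.32)² + (0.130·91.73)²) = √(181.43336 + 142.20324) = 17.990 km
F: √((-0.212·111.32)² + (0.066·91.73)²) = √(556.95245 + 36.65310) = 24.364 km
G: √((0.072·111.32)² + (0.093·91.73)²) = √(64.24087 + 72.77608) = 11.705 km
H: √((0.107·111.32)² + (0.120·91.73)²) = √(141.87764 + 121.16726) = 16.219 km
I: √((-0.011·111.32)² + (-0.087·91.73)²) = √(1.49945 + 63.68854) = 8.074 km
Sorted: D (0.855 km) < I (8.074 km) < G (11.705 km) < H (16.219 km) < E (17.990 km) < …

D, I, G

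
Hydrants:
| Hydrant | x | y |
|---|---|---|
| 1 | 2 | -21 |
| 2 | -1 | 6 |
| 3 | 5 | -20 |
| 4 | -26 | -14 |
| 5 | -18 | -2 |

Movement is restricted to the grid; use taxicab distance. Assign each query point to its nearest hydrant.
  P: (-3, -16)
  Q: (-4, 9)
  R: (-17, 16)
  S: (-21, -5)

P at (-3, -16):
  1: 10
  2: 24
  3: 12
  4: 25
  5: 29
  → nearest: 1 (10)
Q at (-4, 9):
  1: 36
  2: 6
  3: 38
  4: 45
  5: 25
  → nearest: 2 (6)
R at (-17, 16):
  1: 56
  2: 26
  3: 58
  4: 39
  5: 19
  → nearest: 5 (19)
S at (-21, -5):
  1: 39
  2: 31
  3: 41
  4: 14
  5: 6
  → nearest: 5 (6)

P→1; Q→2; R→5; S→5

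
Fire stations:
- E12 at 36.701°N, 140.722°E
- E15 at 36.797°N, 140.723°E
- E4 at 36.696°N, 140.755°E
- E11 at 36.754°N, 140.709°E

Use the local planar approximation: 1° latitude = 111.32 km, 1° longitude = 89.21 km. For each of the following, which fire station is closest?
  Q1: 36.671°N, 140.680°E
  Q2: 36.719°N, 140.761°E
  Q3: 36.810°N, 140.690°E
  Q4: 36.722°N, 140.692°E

Q1 at 36.671°N, 140.680°E:
  E12: 5.019 km
  E15: 14.541 km
  E4: 7.246 km
  E11: 9.595 km
  → nearest: E12 (5.019 km)
Q2 at 36.719°N, 140.761°E:
  E12: 4.015 km
  E15: 9.321 km
  E4: 2.616 km
  E11: 6.058 km
  → nearest: E4 (2.616 km)
Q3 at 36.810°N, 140.690°E:
  E12: 12.465 km
  E15: 3.280 km
  E4: 13.953 km
  E11: 6.460 km
  → nearest: E15 (3.280 km)
Q4 at 36.722°N, 140.692°E:
  E12: 3.554 km
  E15: 8.795 km
  E4: 6.322 km
  E11: 3.872 km
  → nearest: E12 (3.554 km)

Q1→E12; Q2→E4; Q3→E15; Q4→E12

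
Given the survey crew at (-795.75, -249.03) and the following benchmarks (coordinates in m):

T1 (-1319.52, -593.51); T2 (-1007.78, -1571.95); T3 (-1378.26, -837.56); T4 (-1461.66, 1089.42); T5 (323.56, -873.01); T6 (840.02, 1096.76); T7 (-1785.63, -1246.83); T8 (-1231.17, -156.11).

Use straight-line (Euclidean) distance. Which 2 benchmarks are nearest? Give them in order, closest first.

T8, T1

Distances from (-795.75, -249.03):
T1: 626.90 m
T2: 1339.80 m
T3: 828.06 m
T4: 1494.95 m
T5: 1281.49 m
T6: 2118.23 m
T7: 1405.51 m
T8: 445.22 m
Sorted: T8 (445.22 m) < T1 (626.90 m) < T3 (828.06 m) < T5 (1281.49 m) < …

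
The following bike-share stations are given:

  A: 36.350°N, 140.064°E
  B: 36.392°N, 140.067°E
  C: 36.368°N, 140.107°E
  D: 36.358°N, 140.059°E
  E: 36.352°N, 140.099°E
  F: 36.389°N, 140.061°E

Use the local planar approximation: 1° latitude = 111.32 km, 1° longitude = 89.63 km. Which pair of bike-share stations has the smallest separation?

Pairwise distances:
A–B: √((0.042·111.32)² + (0.003·89.63)²) = √(21.85974 + 0.07230) = 4.683 km
A–C: √((0.018·111.32)² + (0.043·89.63)²) = √(4.01505 + 14.85401) = 4.344 km
A–D: √((0.008·111.32)² + (-0.005·89.63)²) = √(0.79310 + 0.20084) = 0.997 km
A–E: √((0.002·111.32)² + (0.035·89.63)²) = √(0.04957 + 9.84108) = 3.145 km
A–F: √((0.039·111.32)² + (-0.003·89.63)²) = √(18.84845 + 0.07230) = 4.350 km
B–C: √((-0.024·111.32)² + (0.040·89.63)²) = √(7.13787 + 12.85366) = 4.471 km
B–D: √((-0.034·111.32)² + (-0.008·89.63)²) = √(14.32532 + 0.51415) = 3.852 km
B–E: √((-0.040·111.32)² + (0.032·89.63)²) = √(19.82743 + 8.22634) = 5.297 km
B–F: √((-0.003·111.32)² + (-0.006·89.63)²) = √(0.11153 + 0.28921) = 0.633 km
C–D: √((-0.010·111.32)² + (-0.048·89.63)²) = √(1.23921 + 18.50927) = 4.444 km
C–E: √((-0.016·111.32)² + (-0.008·89.63)²) = √(3.17239 + 0.51415) = 1.920 km
C–F: √((0.021·111.32)² + (-0.046·89.63)²) = √(5.46493 + 16.99896) = 4.740 km
D–E: √((-0.006·111.32)² + (0.040·89.63)²) = √(0.44612 + 12.85366) = 3.647 km
D–F: √((0.031·111.32)² + (0.002·89.63)²) = √(11.90885 + 0.03213) = 3.456 km
E–F: √((0.037·111.32)² + (-0.038·89.63)²) = √(16.96484 + 11.60043) = 5.345 km
Closest pair: B–F at 0.633 km.

B and F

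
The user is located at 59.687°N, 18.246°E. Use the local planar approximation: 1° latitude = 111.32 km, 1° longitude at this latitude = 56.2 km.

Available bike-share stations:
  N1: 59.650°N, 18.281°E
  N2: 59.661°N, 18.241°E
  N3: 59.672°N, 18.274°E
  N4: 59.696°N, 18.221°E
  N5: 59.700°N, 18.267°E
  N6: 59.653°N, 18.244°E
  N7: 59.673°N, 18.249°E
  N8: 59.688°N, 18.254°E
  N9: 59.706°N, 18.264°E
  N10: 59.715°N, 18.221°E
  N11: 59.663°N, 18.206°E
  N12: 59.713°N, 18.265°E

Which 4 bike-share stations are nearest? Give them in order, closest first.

Distances from 59.687°N, 18.246°E:
N1: 4.564 km
N2: 2.908 km
N3: 2.294 km
N4: 1.726 km
N5: 1.867 km
N6: 3.787 km
N7: 1.568 km
N8: 0.463 km
N9: 2.345 km
N10: 3.419 km
N11: 3.492 km
N12: 3.085 km
Sorted: N8 (0.463 km) < N7 (1.568 km) < N4 (1.726 km) < N5 (1.867 km) < N3 (2.294 km) < N9 (2.345 km) < …

N8, N7, N4, N5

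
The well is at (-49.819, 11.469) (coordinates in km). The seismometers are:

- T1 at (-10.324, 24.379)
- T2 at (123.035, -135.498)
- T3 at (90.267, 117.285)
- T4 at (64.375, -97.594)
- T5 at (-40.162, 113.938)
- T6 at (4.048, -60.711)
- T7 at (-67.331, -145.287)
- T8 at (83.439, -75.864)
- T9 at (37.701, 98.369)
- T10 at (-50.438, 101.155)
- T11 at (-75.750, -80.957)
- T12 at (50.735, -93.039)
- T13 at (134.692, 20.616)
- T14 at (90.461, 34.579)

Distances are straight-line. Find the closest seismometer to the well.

T1

Distances from (-49.819, 11.469):
T1: √((39.495)² + (12.910)²) = √(1559.85503 + 166.66810) = 41.551 km
T2: √((172.854)² + (-146.967)²) = √(29878.50532 + 21599.29909) = 226.887 km
T3: √((140.086)² + (105.816)²) = √(19624.08740 + 11197.02586) = 175.559 km
T4: √((114.194)² + (-109.063)²) = √(13040.26964 + 11894.73797) = 157.908 km
T5: √((9.657)² + (102.469)²) = √(93.25765 + 10499.89596) = 102.923 km
T6: √((53.867)² + (-72.180)²) = √(2901.65369 + 5209.95240) = 90.064 km
T7: √((-17.512)² + (-156.756)²) = √(306.67014 + 24572.44354) = 157.731 km
T8: √((133.258)² + (-87.333)²) = √(17757.69456 + 7627.05289) = 159.326 km
T9: √((87.520)² + (86.900)²) = √(7659.75040 + 7551.61000) = 123.334 km
T10: √((-0.619)² + (89.686)²) = √(0.38316 + 8043.57860) = 89.688 km
T11: √((-25.931)² + (-92.426)²) = √(672.41676 + 8542.56548) = 95.995 km
T12: √((100.554)² + (-104.508)²) = √(10111.10692 + 10921.92206) = 145.028 km
T13: √((184.511)² + (9.147)²) = √(34044.30912 + 83.66761) = 184.738 km
T14: √((140.280)² + (23.110)²) = √(19678.47840 + 534.07210) = 142.171 km
Minimum: T1 at 41.551 km.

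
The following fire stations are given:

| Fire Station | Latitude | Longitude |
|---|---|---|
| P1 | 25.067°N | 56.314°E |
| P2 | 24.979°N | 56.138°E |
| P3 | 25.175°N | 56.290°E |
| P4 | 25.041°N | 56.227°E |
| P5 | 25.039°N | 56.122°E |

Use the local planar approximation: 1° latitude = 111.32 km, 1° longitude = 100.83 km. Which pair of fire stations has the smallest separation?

Pairwise distances:
P1–P2: 20.270 km
P1–P3: 12.264 km
P1–P4: 9.237 km
P1–P5: 19.609 km
P2–P3: 26.664 km
P2–P4: 11.321 km
P2–P5: 6.871 km
P3–P4: 16.213 km
P3–P5: 22.719 km
P4–P5: 10.589 km
Closest pair: P2–P5 at 6.871 km.

P2 and P5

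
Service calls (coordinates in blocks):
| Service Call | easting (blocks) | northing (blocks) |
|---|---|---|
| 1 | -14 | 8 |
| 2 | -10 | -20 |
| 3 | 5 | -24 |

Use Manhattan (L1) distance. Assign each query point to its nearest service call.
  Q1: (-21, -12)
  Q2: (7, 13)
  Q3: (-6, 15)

Q1 at (-21, -12):
  1: 27 blocks
  2: 19 blocks
  3: 38 blocks
  → nearest: 2 (19 blocks)
Q2 at (7, 13):
  1: 26 blocks
  2: 50 blocks
  3: 39 blocks
  → nearest: 1 (26 blocks)
Q3 at (-6, 15):
  1: 15 blocks
  2: 39 blocks
  3: 50 blocks
  → nearest: 1 (15 blocks)

Q1→2; Q2→1; Q3→1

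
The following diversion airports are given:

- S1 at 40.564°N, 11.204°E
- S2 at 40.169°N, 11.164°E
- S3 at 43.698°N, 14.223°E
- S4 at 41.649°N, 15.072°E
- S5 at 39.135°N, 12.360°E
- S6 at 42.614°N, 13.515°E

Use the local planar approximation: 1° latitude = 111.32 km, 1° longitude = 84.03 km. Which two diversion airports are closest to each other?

Pairwise distances:
S1–S2: 44.100 km
S1–S3: 431.361 km
S1–S4: 346.744 km
S1–S5: 186.390 km
S1–S6: 299.648 km
S2–S3: 469.471 km
S2–S4: 367.401 km
S2–S5: 152.805 km
S2–S6: 336.316 km
S3–S4: 238.991 km
S3–S5: 531.530 km
S3–S6: 134.540 km
S4–S5: 360.908 km
S4–S6: 169.286 km
S5–S6: 399.258 km
Closest pair: S1–S2 at 44.100 km.

S1 and S2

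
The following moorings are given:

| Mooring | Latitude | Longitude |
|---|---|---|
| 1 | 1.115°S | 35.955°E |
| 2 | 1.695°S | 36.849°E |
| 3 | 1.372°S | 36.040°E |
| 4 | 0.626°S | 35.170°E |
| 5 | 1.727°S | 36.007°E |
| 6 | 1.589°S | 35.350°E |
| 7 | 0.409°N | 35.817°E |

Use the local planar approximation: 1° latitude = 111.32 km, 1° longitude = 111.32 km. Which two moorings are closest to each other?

Pairwise distances:
1–2: √((-0.580·111.32)² + (0.894·111.32)²) = √(4168.71670 + 9904.24632) = 118.630 km
1–3: √((-0.257·111.32)² + (0.085·111.32)²) = √(818.48861 + 89.53323) = 30.133 km
1–4: √((0.489·111.32)² + (-0.785·111.32)²) = √(2963.22148 + 7636.34795) = 102.954 km
1–5: √((-0.612·111.32)² + (0.052·111.32)²) = √(4641.40258 + 33.50835) = 68.373 km
1–6: √((-0.474·111.32)² + (-0.605·111.32)²) = √(2784.21699 + 4535.83392) = 85.557 km
1–7: √((1.524·111.32)² + (-0.138·111.32)²) = √(28781.69253 + 235.99596) = 170.346 km
2–3: √((0.323·111.32)² + (-0.809·111.32)²) = √(1292.85982 + 8110.42175) = 96.971 km
2–4: √((1.069·111.32)² + (-1.679·111.32)²) = √(14161.25704 + 34933.95750) = 221.574 km
2–5: √((-0.032·111.32)² + (-0.842·111.32)²) = √(12.68955 + 8785.58284) = 93.799 km
2–6: √((0.106·111.32)² + (-1.499·111.32)²) = √(139.23811 + 27845.15636) = 167.285 km
2–7: √((2.104·111.32)² + (-1.032·111.32)²) = √(54857.73425 + 13197.92907) = 260.875 km
3–4: √((0.746·111.32)² + (-0.870·111.32)²) = √(6896.42552 + 9379.61258) = 127.578 km
3–5: √((-0.355·111.32)² + (-0.033·111.32)²) = √(1561.71975 + 13.49504) = 39.689 km
3–6: √((-0.217·111.32)² + (-0.690·111.32)²) = √(583.53359 + 5899.89900) = 80.520 km
3–7: √((1.781·111.32)² + (-0.223·111.32)²) = √(39307.39240 + 616.24885) = 199.809 km
4–5: √((-1.101·111.32)² + (0.837·111.32)²) = √(15021.76741 + 8681.55081) = 153.959 km
4–6: √((-0.963·111.32)² + (0.180·111.32)²) = √(11492.08871 + 401.50541) = 109.058 km
4–7: √((1.035·111.32)² + (0.647·111.32)²) = √(13274.77274 + 5187.46234) = 135.876 km
5–6: √((0.138·111.32)² + (-0.657·111.32)²) = √(235.99596 + 5349.05587) = 74.733 km
5–7: √((2.136·111.32)² + (-0.190·111.32)²) = √(56539.10013 + 447.35634) = 238.718 km
6–7: √((1.998·111.32)² + (0.467·111.32)²) = √(49469.48203 + 2702.58994) = 228.412 km
Closest pair: 1–3 at 30.133 km.

1 and 3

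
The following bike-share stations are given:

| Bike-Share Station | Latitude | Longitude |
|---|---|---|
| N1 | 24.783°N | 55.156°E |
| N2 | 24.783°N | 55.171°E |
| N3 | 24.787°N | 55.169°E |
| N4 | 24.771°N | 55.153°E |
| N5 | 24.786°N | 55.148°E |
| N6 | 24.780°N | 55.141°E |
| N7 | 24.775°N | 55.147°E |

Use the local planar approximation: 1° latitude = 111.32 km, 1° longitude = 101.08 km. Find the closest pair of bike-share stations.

Pairwise distances:
N2–N3: √((0.004·111.32)² + (-0.002·101.08)²) = √(0.19827 + 0.04087) = 0.489 km
N4–N7: √((0.004·111.32)² + (-0.006·101.08)²) = √(0.19827 + 0.36782) = 0.752 km
N6–N7: √((-0.005·111.32)² + (0.006·101.08)²) = √(0.30980 + 0.36782) = 0.823 km
N1–N5: √((0.003·111.32)² + (-0.008·101.08)²) = √(0.11153 + 0.65390) = 0.875 km
N5–N6: √((-0.006·111.32)² + (-0.007·101.08)²) = √(0.44612 + 0.50064) = 0.973 km
N5–N7: √((-0.011·111.32)² + (-0.001·101.08)²) = √(1.49945 + 0.01022) = 1.229 km
N1–N7: √((-0.008·111.32)² + (-0.009·101.08)²) = √(0.79310 + 0.82759) = 1.273 km
N1–N4: √((-0.012·111.32)² + (-0.003·101.08)²) = √(1.78447 + 0.09195) = 1.370 km
N1–N3: √((0.004·111.32)² + (0.013·101.08)²) = √(0.19827 + 1.72670) = 1.387 km
N1–N2: √((0.000·111.32)² + (0.015·101.08)²) = √(0.00000 + 2.29886) = 1.516 km
N1–N6: √((-0.003·111.32)² + (-0.015·101.08)²) = √(0.11153 + 2.29886) = 1.553 km
N4–N6: √((0.009·111.32)² + (-0.012·101.08)²) = √(1.00376 + 1.47127) = 1.573 km
N4–N5: √((0.015·111.32)² + (-0.005·101.08)²) = √(2.78823 + 0.25543) = 1.745 km
N3–N5: √((-0.001·111.32)² + (-0.021·101.08)²) = √(0.01239 + 4.50577) = 2.126 km
N2–N4: √((-0.012·111.32)² + (-0.018·101.08)²) = √(1.78447 + 3.31036) = 2.257 km
N2–N5: √((0.003·111.32)² + (-0.023·101.08)²) = √(0.11153 + 5.40488) = 2.349 km
N3–N4: √((-0.016·111.32)² + (-0.016·101.08)²) = √(3.17239 + 2.61559) = 2.406 km
N2–N7: √((-0.008·111.32)² + (-0.024·101.08)²) = √(0.79310 + 5.88509) = 2.584 km
N3–N7: √((-0.012·111.32)² + (-0.022·101.08)²) = √(1.78447 + 4.94511) = 2.594 km
N3–N6: √((-0.007·111.32)² + (-0.028·101.08)²) = √(0.60721 + 8.01026) = 2.936 km
N2–N6: √((-0.003·111.32)² + (-0.030·101.08)²) = √(0.11153 + 9.19545) = 3.051 km
Closest pair: N2–N3 at 0.489 km.

N2 and N3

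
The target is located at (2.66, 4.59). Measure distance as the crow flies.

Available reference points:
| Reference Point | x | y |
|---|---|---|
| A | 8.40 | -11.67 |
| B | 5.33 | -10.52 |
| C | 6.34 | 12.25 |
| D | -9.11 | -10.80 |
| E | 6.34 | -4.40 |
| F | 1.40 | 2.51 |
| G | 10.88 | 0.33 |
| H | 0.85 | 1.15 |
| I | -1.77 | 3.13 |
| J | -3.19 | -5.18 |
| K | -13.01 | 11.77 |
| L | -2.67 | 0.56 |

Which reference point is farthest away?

D

Distances from (2.66, 4.59):
A: 17.243
B: 15.344
C: 8.498
D: 19.375
E: 9.714
F: 2.432
G: 9.258
H: 3.887
I: 4.664
J: 11.388
K: 17.237
L: 6.682
Maximum: D at 19.375.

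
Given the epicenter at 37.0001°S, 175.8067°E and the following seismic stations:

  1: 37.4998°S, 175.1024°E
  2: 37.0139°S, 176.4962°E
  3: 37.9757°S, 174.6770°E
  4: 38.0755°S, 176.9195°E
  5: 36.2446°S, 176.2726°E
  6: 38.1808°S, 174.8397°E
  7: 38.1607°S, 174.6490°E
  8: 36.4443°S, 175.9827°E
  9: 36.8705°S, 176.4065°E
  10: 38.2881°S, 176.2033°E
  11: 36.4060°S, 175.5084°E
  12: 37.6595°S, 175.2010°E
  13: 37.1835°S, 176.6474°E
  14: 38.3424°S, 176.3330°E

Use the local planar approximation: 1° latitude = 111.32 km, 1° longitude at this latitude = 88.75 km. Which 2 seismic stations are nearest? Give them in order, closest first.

9, 2

Distances from 37.0001°S, 175.8067°E:
1: √((-0.4997·111.32)² + (-0.7043·88.75)²) = √(3094.319073 + 3907.078169) = 83.6744 km
2: √((-0.0138·111.32)² + (0.6895·88.75)²) = √(2.359960 + 3744.598547) = 61.2124 km
3: √((-0.9756·111.32)² + (-1.1297·88.75)²) = √(11794.783637 + 10052.243056) = 147.8074 km
4: √((-1.0754·111.32)² + (1.1128·88.75)²) = √(14331.328786 + 9753.735121) = 155.1936 km
5: √((0.7555·111.32)² + (0.4659·88.75)²) = √(7073.190137 + 1709.708789) = 93.7171 km
6: √((-1.1807·111.32)² + (-0.9670·88.75)²) = √(17275.296969 + 7365.286952) = 156.9732 km
7: √((-1.1606·111.32)² + (-1.1577·88.75)²) = √(16692.121137 + 10556.714830) = 165.0722 km
8: √((0.5558·111.32)² + (0.1760·88.75)²) = √(3828.101816 + 243.984400) = 63.8129 km
9: √((0.1296·111.32)² + (0.5998·88.75)²) = √(208.140406 + 2833.672440) = 55.1526 km
10: √((-1.2880·111.32)² + (0.3966·88.75)²) = √(20557.870282 + 1238.916803) = 147.6373 km
11: √((0.5941·111.32)² + (-0.2983·88.75)²) = √(4373.866266 + 700.879295) = 71.2372 km
12: √((-0.6594·111.32)² + (-0.6057·88.75)²) = √(5388.207114 + 2889.694097) = 90.9830 km
13: √((-0.1834·111.32)² + (0.8407·88.75)²) = √(416.816649 + 5566.969197) = 77.3549 km
14: √((-1.3423·111.32)² + (0.5263·88.75)²) = √(22327.781614 + 2181.742358) = 156.5552 km
Sorted: 9 (55.1526 km) < 2 (61.2124 km) < 8 (63.8129 km) < 11 (71.2372 km) < …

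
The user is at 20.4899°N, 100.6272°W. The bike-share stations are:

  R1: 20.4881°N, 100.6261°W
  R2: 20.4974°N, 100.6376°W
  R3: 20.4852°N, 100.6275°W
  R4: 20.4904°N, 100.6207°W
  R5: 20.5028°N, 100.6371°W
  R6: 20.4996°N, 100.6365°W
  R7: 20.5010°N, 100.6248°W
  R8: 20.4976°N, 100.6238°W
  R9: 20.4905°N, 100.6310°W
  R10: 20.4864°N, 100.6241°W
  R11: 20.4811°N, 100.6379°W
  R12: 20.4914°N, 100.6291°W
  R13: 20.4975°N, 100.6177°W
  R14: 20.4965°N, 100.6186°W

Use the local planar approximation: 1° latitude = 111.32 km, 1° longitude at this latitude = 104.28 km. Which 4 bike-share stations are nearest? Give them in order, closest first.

R1, R12, R9, R10

Distances from 20.4899°N, 100.6272°W:
R1: √((-0.0018·111.32)² + (0.0011·104.28)²) = √(0.040151 + 0.013158) = 0.2309 km
R2: √((0.0075·111.32)² + (-0.0104·104.28)²) = √(0.697058 + 1.176166) = 1.3687 km
R3: √((-0.0047·111.32)² + (-0.0003·104.28)²) = √(0.273742 + 0.000979) = 0.5241 km
R4: √((0.0005·111.32)² + (0.0065·104.28)²) = √(0.003098 + 0.459440) = 0.6801 km
R5: √((0.0129·111.32)² + (-0.0099·104.28)²) = √(2.062176 + 1.065792) = 1.7686 km
R6: √((0.0097·111.32)² + (-0.0093·104.28)²) = √(1.165977 + 0.940520) = 1.4514 km
R7: √((0.0111·111.32)² + (0.0024·104.28)²) = √(1.526836 + 0.062636) = 1.2607 km
R8: √((0.0077·111.32)² + (0.0034·104.28)²) = √(0.734730 + 0.125707) = 0.9276 km
R9: √((0.0006·111.32)² + (-0.0038·104.28)²) = √(0.004461 + 0.157025) = 0.4019 km
R10: √((-0.0035·111.32)² + (0.0031·104.28)²) = √(0.151804 + 0.104502) = 0.5063 km
R11: √((-0.0088·111.32)² + (-0.0107·104.28)²) = √(0.959648 + 1.245001) = 1.4848 km
R12: √((0.0015·111.32)² + (-0.0019·104.28)²) = √(0.027882 + 0.039256) = 0.2591 km
R13: √((0.0076·111.32)² + (0.0095·104.28)²) = √(0.715770 + 0.981407) = 1.3028 km
R14: √((0.0066·111.32)² + (0.0086·104.28)²) = √(0.539802 + 0.804265) = 1.1593 km
Sorted: R1 (0.2309 km) < R12 (0.2591 km) < R9 (0.4019 km) < R10 (0.5063 km) < R3 (0.5241 km) < R4 (0.6801 km) < …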